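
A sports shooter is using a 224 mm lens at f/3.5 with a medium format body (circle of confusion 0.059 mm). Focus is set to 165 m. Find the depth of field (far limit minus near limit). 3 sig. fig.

414 m

Hyperfocal distance H = f²/(N·c) + f = 224²/(3.5 × 0.059) + 224 = 50176/0.2065 + 224 ≈ 243207.1 mm ≈ 243.2 m.
Near limit Dn = s·(H − f)/(H + s − 2f) = 165000 × (243207.1 − 224) / (243207.1 + 165000 − 2 × 224) = 165000 × 242983.1 / 407759.1 ≈ 98323 mm.
Far limit Df = s·(H − f)/(H − s) = 165000 × (243207.1 − 224) / (243207.1 − 165000) = 165000 × 242983.1 / 78207.1 ≈ 512642 mm.
Depth of field = Df − Dn = 512642 − 98323 ≈ 414319 mm ≈ 414 m.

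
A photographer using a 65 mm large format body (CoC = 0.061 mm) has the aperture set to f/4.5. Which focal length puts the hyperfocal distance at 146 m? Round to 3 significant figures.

From H = f²/(N·c) + f, with f ≪ H: f ≈ √(H·N·c) = √(146000 × 4.5 × 0.061) = √40077 ≈ 200.2 mm.
The +f correction barely moves this — solving exactly, f² + N·c·f − N·c·H = 0 ⇒ f = (−N·c + √((N·c)² + 4·N·c·H))/2 = (−0.2745 + √160308)/2 ≈ 200.06 mm, so f ≈ 200 mm.

200 mm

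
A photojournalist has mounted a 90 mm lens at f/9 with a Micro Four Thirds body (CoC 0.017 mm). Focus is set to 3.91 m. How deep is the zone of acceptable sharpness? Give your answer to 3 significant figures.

Hyperfocal distance H = f²/(N·c) + f = 90²/(9 × 0.017) + 90 = 8100/0.153 + 90 ≈ 53031.2 mm ≈ 53.03 m.
Near limit Dn = s·(H − f)/(H + s − 2f) = 3910 × (53031.2 − 90) / (53031.2 + 3910 − 2 × 90) = 3910 × 52941.2 / 56761.2 ≈ 3646.86 mm.
Far limit Df = s·(H − f)/(H − s) = 3910 × (53031.2 − 90) / (53031.2 − 3910) = 3910 × 52941.2 / 49121.2 ≈ 4214.07 mm.
Depth of field = Df − Dn = 4214.07 − 3646.86 ≈ 567.21 mm ≈ 0.567 m.

0.567 m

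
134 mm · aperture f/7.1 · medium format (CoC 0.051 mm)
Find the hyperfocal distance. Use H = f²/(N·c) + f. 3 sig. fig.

Hyperfocal distance H = f²/(N·c) + f = 134²/(7.1 × 0.051) + 134 = 17956/0.3621 + 134 ≈ 49722.5 mm ≈ 49.7 m.

49.7 m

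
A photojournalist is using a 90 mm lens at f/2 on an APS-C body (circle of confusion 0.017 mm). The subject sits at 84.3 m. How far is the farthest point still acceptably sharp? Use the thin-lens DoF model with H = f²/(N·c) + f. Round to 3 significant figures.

130 m

Hyperfocal distance H = f²/(N·c) + f = 90²/(2 × 0.017) + 90 = 8100/0.034 + 90 ≈ 238325.3 mm ≈ 238.3 m.
Far limit Df = s·(H − f)/(H − s) = 84300 × (238325.3 − 90) / (238325.3 − 84300) = 84300 × 238235.3 / 154025.3 ≈ 130389 mm ≈ 130 m.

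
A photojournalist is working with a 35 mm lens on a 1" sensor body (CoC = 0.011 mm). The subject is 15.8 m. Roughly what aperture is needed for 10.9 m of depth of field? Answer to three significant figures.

Write h = H − f = f²/(N·c). The thin-lens limits are Dn = s·h/(h + (s−f)) and Df = s·h/(h − (s−f)), so DoF = Df − Dn = 2·s·(s−f)·h / (h² − (s−f)²).
That is a quadratic in h: DoF·h² − 2·s·(s−f)·h − DoF·(s−f)² = 0 ⇒ h = (s−f)·(s + √(s² + DoF²)) / DoF = 15765 × (15800 + √(15800² + 10900²)) / 10900 = 15765 × (15800 + 19195.1) / 10900 ≈ 50614 mm.
Then N = f²/(c·h) = 35² / (0.011 × 50614) = 1225 / 556.76 ≈ 2.20.

f/2.20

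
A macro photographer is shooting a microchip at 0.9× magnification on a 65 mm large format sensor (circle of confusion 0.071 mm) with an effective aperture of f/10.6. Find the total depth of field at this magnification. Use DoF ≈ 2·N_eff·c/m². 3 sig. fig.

1.86 mm

At magnification m, DoF ≈ 2·N_eff·c/m² = 2 × 10.6 × 0.071 / 0.9² = 1.505 / 0.81 ≈ 1.86 mm.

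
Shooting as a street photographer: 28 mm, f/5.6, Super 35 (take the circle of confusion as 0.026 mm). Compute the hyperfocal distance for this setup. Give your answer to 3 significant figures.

5.41 m

Hyperfocal distance H = f²/(N·c) + f = 28²/(5.6 × 0.026) + 28 = 784/0.1456 + 28 ≈ 5412.6 mm ≈ 5.41 m.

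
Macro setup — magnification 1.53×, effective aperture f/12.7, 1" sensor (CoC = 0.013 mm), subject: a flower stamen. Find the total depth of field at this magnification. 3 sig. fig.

At magnification m, DoF ≈ 2·N_eff·c/m² = 2 × 12.7 × 0.013 / 1.53² = 0.3302 / 2.341 ≈ 0.141 mm.

0.141 mm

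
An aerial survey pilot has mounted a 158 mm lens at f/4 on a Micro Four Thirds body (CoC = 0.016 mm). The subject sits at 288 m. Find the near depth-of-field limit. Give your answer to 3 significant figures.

Hyperfocal distance H = f²/(N·c) + f = 158²/(4 × 0.016) + 158 = 24964/0.064 + 158 ≈ 390220.5 mm ≈ 390.2 m.
Near limit Dn = s·(H − f)/(H + s − 2f) = 288000 × (390220.5 − 158) / (390220.5 + 288000 − 2 × 158) = 288000 × 390062.5 / 677904.5 ≈ 165714 mm ≈ 166 m.

166 m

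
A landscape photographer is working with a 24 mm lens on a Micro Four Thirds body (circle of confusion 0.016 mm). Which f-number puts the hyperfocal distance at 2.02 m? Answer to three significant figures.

Rearrange H = f²/(N·c) + f for N: N = f² / ((H − f)·c).
N = 24² / ((2020 − 24) × 0.016) = 576 / 31.94 ≈ 18.

f/18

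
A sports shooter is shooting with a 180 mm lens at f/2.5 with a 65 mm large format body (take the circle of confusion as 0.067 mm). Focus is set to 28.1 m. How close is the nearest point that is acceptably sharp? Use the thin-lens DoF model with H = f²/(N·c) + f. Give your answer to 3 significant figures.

24.6 m

Hyperfocal distance H = f²/(N·c) + f = 180²/(2.5 × 0.067) + 180 = 32400/0.1675 + 180 ≈ 193612.8 mm ≈ 193.6 m.
Near limit Dn = s·(H − f)/(H + s − 2f) = 28100 × (193612.8 − 180) / (193612.8 + 28100 − 2 × 180) = 28100 × 193432.8 / 221352.8 ≈ 24556 mm ≈ 24.6 m.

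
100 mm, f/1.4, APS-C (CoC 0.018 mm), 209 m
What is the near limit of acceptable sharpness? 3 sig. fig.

Hyperfocal distance H = f²/(N·c) + f = 100²/(1.4 × 0.018) + 100 = 10000/0.0252 + 100 ≈ 396925.4 mm ≈ 396.9 m.
Near limit Dn = s·(H − f)/(H + s − 2f) = 209000 × (396925.4 − 100) / (396925.4 + 209000 − 2 × 100) = 209000 × 396825.4 / 605725.4 ≈ 136921 mm ≈ 137 m.

137 m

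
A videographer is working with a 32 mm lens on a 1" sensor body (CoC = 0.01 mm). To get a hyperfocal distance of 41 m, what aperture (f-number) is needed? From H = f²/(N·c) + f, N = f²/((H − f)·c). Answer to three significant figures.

Rearrange H = f²/(N·c) + f for N: N = f² / ((H − f)·c).
N = 32² / ((41000 − 32) × 0.01) = 1024 / 409.7 ≈ 2.50.

f/2.50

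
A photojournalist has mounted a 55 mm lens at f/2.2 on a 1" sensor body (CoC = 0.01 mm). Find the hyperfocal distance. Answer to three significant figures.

138 m

Hyperfocal distance H = f²/(N·c) + f = 55²/(2.2 × 0.01) + 55 = 3025/0.022 + 55 ≈ 137555.0 mm ≈ 138 m.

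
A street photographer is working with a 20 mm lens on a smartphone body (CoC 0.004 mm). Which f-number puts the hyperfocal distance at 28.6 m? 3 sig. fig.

Rearrange H = f²/(N·c) + f for N: N = f² / ((H − f)·c).
N = 20² / ((28600 − 20) × 0.004) = 400 / 114.3 ≈ 3.50.

f/3.50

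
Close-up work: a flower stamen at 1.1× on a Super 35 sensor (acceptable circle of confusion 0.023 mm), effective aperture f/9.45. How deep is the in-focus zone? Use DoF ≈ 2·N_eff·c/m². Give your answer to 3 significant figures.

0.359 mm

At magnification m, DoF ≈ 2·N_eff·c/m² = 2 × 9.45 × 0.023 / 1.1² = 0.4347 / 1.21 ≈ 0.359 mm.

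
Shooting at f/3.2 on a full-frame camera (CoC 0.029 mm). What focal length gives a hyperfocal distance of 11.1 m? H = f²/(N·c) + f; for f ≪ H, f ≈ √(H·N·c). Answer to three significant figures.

32.0 mm

From H = f²/(N·c) + f, with f ≪ H: f ≈ √(H·N·c) = √(11100 × 3.2 × 0.029) = √1030.1 ≈ 32.09 mm.
Exact: f² + N·c·f − N·c·H = 0 ⇒ f = (−N·c + √((N·c)² + 4·N·c·H))/2 = (−0.0928 + √4120.3)/2 ≈ 32.048 mm ≈ 32.0 mm.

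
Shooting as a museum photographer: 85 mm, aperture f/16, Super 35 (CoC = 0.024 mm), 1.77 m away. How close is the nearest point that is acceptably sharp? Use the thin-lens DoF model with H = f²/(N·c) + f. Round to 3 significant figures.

1.62 m

Hyperfocal distance H = f²/(N·c) + f = 85²/(16 × 0.024) + 85 = 7225/0.384 + 85 ≈ 18900.1 mm ≈ 18.90 m.
Near limit Dn = s·(H − f)/(H + s − 2f) = 1770 × (18900.1 − 85) / (18900.1 + 1770 − 2 × 85) = 1770 × 18815.1 / 20500.1 ≈ 1624.5 mm ≈ 1.62 m.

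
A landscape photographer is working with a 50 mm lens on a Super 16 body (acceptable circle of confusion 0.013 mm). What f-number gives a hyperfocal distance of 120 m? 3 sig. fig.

Rearrange H = f²/(N·c) + f for N: N = f² / ((H − f)·c).
N = 50² / ((120000 − 50) × 0.013) = 2500 / 1559 ≈ 1.60.

f/1.60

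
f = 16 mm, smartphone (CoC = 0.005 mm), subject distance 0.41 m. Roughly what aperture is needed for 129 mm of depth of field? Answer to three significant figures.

Write h = H − f = f²/(N·c). The thin-lens limits are Dn = s·h/(h + (s−f)) and Df = s·h/(h − (s−f)), so DoF = Df − Dn = 2·s·(s−f)·h / (h² − (s−f)²).
That is a quadratic in h: DoF·h² − 2·s·(s−f)·h − DoF·(s−f)² = 0 ⇒ h = (s−f)·(s + √(s² + DoF²)) / DoF = 394 × (410 + √(410² + 129²)) / 129 = 394 × (410 + 429.815) / 129 ≈ 2565.0 mm.
Then N = f²/(c·h) = 16² / (0.005 × 2565.0) = 256 / 12.825 ≈ 20.

f/20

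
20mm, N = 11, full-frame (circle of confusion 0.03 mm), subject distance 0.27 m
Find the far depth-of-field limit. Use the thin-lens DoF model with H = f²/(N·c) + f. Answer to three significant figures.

Hyperfocal distance H = f²/(N·c) + f = 20²/(11 × 0.03) + 20 = 400/0.33 + 20 ≈ 1232.1 mm ≈ 1.232 m.
Far limit Df = s·(H − f)/(H − s) = 270 × (1232.1 − 20) / (1232.1 − 270) = 270 × 1212.1 / 962.1 ≈ 340.16 mm.

340 mm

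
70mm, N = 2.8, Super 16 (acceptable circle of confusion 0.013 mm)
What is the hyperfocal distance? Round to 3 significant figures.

Hyperfocal distance H = f²/(N·c) + f = 70²/(2.8 × 0.013) + 70 = 4900/0.0364 + 70 ≈ 134685.4 mm ≈ 135 m.

135 m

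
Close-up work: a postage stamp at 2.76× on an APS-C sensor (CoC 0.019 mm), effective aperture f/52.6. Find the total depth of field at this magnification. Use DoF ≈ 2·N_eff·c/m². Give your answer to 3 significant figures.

At magnification m, DoF ≈ 2·N_eff·c/m² = 2 × 52.6 × 0.019 / 2.76² = 1.999 / 7.618 ≈ 0.262 mm.

0.262 mm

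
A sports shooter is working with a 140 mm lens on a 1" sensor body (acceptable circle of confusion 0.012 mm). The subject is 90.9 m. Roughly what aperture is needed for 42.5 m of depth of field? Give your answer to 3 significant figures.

f/4

Write h = H − f = f²/(N·c). The thin-lens limits are Dn = s·h/(h + (s−f)) and Df = s·h/(h − (s−f)), so DoF = Df − Dn = 2·s·(s−f)·h / (h² − (s−f)²).
That is a quadratic in h: DoF·h² − 2·s·(s−f)·h − DoF·(s−f)² = 0 ⇒ h = (s−f)·(s + √(s² + DoF²)) / DoF = 90760 × (90900 + √(90900² + 42500²)) / 42500 = 90760 × (90900 + 100345) / 42500 ≈ 408409 mm.
Then N = f²/(c·h) = 140² / (0.012 × 408409) = 19600 / 4900.9 ≈ 4.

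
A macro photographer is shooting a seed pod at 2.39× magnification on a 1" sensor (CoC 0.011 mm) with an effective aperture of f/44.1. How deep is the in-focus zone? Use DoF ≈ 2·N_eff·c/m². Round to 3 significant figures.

0.170 mm

At magnification m, DoF ≈ 2·N_eff·c/m² = 2 × 44.1 × 0.011 / 2.39² = 0.9702 / 5.712 ≈ 0.17 mm.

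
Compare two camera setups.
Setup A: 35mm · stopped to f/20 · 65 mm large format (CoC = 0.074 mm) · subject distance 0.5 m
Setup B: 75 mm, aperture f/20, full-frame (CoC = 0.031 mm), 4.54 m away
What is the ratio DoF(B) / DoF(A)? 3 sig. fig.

7.18

Setup A: H = 35²/(20×0.074) + 35 ≈ 862.7 mm; DoF = Df − Dn = 1141.02 − 320.14 ≈ 820.88 mm.
Setup B: H = 75²/(20×0.031) + 75 ≈ 9147.6 mm; DoF = Df − Dn = 8939.5 − 3042.6 ≈ 5896.9 mm.
Ratio = 5896.9 / 820.88 ≈ 7.18.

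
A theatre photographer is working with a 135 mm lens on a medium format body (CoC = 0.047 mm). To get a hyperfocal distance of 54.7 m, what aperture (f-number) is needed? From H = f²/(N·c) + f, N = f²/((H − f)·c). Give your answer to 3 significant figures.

Rearrange H = f²/(N·c) + f for N: N = f² / ((H − f)·c).
N = 135² / ((54700 − 135) × 0.047) = 18225 / 2565 ≈ 7.11.

f/7.11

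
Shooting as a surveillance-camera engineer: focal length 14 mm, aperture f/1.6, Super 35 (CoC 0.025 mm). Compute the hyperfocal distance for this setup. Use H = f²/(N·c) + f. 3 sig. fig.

Hyperfocal distance H = f²/(N·c) + f = 14²/(1.6 × 0.025) + 14 = 196/0.04 + 14 ≈ 4914.0 mm ≈ 4.91 m.

4.91 m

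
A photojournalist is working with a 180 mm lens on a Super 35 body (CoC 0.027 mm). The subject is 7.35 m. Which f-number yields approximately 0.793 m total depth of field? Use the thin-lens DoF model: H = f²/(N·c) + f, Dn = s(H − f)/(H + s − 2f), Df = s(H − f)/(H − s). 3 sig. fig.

f/9

Write h = H − f = f²/(N·c). The thin-lens limits are Dn = s·h/(h + (s−f)) and Df = s·h/(h − (s−f)), so DoF = Df − Dn = 2·s·(s−f)·h / (h² − (s−f)²).
That is a quadratic in h: DoF·h² − 2·s·(s−f)·h − DoF·(s−f)² = 0 ⇒ h = (s−f)·(s + √(s² + DoF²)) / DoF = 7170 × (7350 + √(7350² + 793²)) / 793 = 7170 × (7350 + 7392.66) / 793 ≈ 133297 mm.
Then N = f²/(c·h) = 180² / (0.027 × 133297) = 32400 / 3599.0 ≈ 9.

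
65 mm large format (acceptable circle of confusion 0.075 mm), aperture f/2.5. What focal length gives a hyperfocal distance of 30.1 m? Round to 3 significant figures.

From H = f²/(N·c) + f, with f ≪ H: f ≈ √(H·N·c) = √(30100 × 2.5 × 0.075) = √5643.8 ≈ 75.12 mm.
Exact: f² + N·c·f − N·c·H = 0 ⇒ f = (−N·c + √((N·c)² + 4·N·c·H))/2 = (−0.1875 + √22575)/2 ≈ 75.031 mm ≈ 75.0 mm.

75.0 mm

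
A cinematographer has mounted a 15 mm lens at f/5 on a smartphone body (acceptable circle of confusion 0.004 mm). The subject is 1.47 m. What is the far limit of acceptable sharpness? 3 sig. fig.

1.69 m

Hyperfocal distance H = f²/(N·c) + f = 15²/(5 × 0.004) + 15 = 225/0.02 + 15 ≈ 11265.0 mm ≈ 11.27 m.
Far limit Df = s·(H − f)/(H − s) = 1470 × (11265.0 − 15) / (11265.0 − 1470) = 1470 × 11250.0 / 9795.0 ≈ 1688.4 mm ≈ 1.69 m.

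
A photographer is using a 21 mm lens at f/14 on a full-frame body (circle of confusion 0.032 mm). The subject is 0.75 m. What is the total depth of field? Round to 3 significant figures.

2.46 m

Hyperfocal distance H = f²/(N·c) + f = 21²/(14 × 0.032) + 21 = 441/0.448 + 21 ≈ 1005.4 mm ≈ 1.005 m.
Near limit Dn = s·(H − f)/(H + s − 2f) = 750 × (1005.4 − 21) / (1005.4 + 750 − 2 × 21) = 750 × 984.4 / 1713.4 ≈ 430.9 mm.
Far limit Df = s·(H − f)/(H − s) = 750 × (1005.4 − 21) / (1005.4 − 750) = 750 × 984.4 / 255.4 ≈ 2891.0 mm.
Depth of field = Df − Dn = 2891.0 − 430.9 ≈ 2460.1 mm ≈ 2.46 m.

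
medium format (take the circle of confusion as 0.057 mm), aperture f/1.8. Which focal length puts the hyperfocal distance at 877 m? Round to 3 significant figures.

300 mm

From H = f²/(N·c) + f, with f ≪ H: f ≈ √(H·N·c) = √(877000 × 1.8 × 0.057) = √89980 ≈ 300.0 mm.
The +f correction barely moves this — solving exactly, f² + N·c·f − N·c·H = 0 ⇒ f = (−N·c + √((N·c)² + 4·N·c·H))/2 = (−0.1026 + √359921)/2 ≈ 299.92 mm, so f ≈ 300 mm.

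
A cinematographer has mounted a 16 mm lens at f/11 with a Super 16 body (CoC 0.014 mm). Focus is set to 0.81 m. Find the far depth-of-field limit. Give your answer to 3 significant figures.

Hyperfocal distance H = f²/(N·c) + f = 16²/(11 × 0.014) + 16 = 256/0.154 + 16 ≈ 1678.3 mm ≈ 1.678 m.
Far limit Df = s·(H − f)/(H − s) = 810 × (1678.3 − 16) / (1678.3 − 810) = 810 × 1662.3 / 868.3 ≈ 1550.7 mm ≈ 1.55 m.

1.55 m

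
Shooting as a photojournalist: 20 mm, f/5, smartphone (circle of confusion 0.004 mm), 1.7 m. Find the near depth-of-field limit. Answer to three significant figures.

Hyperfocal distance H = f²/(N·c) + f = 20²/(5 × 0.004) + 20 = 400/0.02 + 20 ≈ 20020.0 mm ≈ 20.02 m.
Near limit Dn = s·(H − f)/(H + s − 2f) = 1700 × (20020.0 − 20) / (20020.0 + 1700 − 2 × 20) = 1700 × 20000.0 / 21680.0 ≈ 1568.3 mm ≈ 1.57 m.

1.57 m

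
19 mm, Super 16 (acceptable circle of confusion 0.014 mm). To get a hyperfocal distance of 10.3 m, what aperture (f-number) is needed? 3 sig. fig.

Rearrange H = f²/(N·c) + f for N: N = f² / ((H − f)·c).
N = 19² / ((10300 − 19) × 0.014) = 361 / 143.9 ≈ 2.51.

f/2.51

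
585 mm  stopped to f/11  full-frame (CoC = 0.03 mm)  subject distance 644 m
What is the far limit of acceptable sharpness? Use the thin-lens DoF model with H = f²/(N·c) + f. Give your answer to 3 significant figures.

1700 m

Hyperfocal distance H = f²/(N·c) + f = 585²/(11 × 0.03) + 585 = 342225/0.33 + 585 ≈ 1037630.5 mm ≈ 1038 m.
Far limit Df = s·(H − f)/(H − s) = 644000 × (1037630.5 − 585) / (1037630.5 − 644000) = 644000 × 1037045.5 / 393630.5 ≈ 1696661 mm ≈ 1700 m.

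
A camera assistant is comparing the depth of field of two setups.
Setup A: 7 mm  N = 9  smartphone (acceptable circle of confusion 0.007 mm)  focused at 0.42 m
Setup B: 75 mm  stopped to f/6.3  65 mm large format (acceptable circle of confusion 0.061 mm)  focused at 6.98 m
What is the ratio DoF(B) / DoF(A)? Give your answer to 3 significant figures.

Setup A: H = 7²/(9×0.007) + 7 ≈ 784.8 mm; DoF = Df − Dn = 895.52 − 274.33 ≈ 621.19 mm.
Setup B: H = 75²/(6.3×0.061) + 75 ≈ 14712.0 mm; DoF = Df − Dn = 13213.4 − 4742.7 ≈ 8470.7 mm.
Ratio = 8470.7 / 621.19 ≈ 13.6.

13.6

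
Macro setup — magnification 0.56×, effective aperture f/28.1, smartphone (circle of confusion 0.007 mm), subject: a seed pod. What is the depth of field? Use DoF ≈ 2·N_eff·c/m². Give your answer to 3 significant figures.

1.25 mm

At magnification m, DoF ≈ 2·N_eff·c/m² = 2 × 28.1 × 0.007 / 0.56² = 0.3934 / 0.3136 ≈ 1.25 mm.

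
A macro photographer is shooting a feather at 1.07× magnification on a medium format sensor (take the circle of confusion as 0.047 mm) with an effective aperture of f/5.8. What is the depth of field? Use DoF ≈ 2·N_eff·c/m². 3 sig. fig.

0.476 mm

At magnification m, DoF ≈ 2·N_eff·c/m² = 2 × 5.8 × 0.047 / 1.07² = 0.5452 / 1.145 ≈ 0.476 mm.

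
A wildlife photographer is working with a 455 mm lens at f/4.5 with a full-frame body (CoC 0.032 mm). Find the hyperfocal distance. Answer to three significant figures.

Hyperfocal distance H = f²/(N·c) + f = 455²/(4.5 × 0.032) + 455 = 207025/0.144 + 455 ≈ 1438128.6 mm ≈ 1440 m.

1440 m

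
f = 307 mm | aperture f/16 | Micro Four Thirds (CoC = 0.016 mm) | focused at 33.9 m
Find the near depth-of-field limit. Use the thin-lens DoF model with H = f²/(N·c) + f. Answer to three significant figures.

31.1 m

Hyperfocal distance H = f²/(N·c) + f = 307²/(16 × 0.016) + 307 = 94249/0.256 + 307 ≈ 368467.2 mm ≈ 368.5 m.
Near limit Dn = s·(H − f)/(H + s − 2f) = 33900 × (368467.2 − 307) / (368467.2 + 33900 − 2 × 307) = 33900 × 368160.2 / 401753.2 ≈ 31065 mm ≈ 31.1 m.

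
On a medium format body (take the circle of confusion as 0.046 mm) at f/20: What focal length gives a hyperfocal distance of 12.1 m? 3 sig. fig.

105 mm

From H = f²/(N·c) + f, with f ≪ H: f ≈ √(H·N·c) = √(12100 × 20 × 0.046) = √11132 ≈ 105.5 mm.
Exact: f² + N·c·f − N·c·H = 0 ⇒ f = (−N·c + √((N·c)² + 4·N·c·H))/2 = (−0.92 + √44529)/2 ≈ 105.05 mm ≈ 105 mm.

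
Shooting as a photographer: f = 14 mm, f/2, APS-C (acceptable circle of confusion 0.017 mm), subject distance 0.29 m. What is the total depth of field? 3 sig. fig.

Hyperfocal distance H = f²/(N·c) + f = 14²/(2 × 0.017) + 14 = 196/0.034 + 14 ≈ 5778.7 mm ≈ 5.779 m.
Near limit Dn = s·(H − f)/(H + s − 2f) = 290 × (5778.7 − 14) / (5778.7 + 290 − 2 × 14) = 290 × 5764.7 / 6040.7 ≈ 276.750 mm.
Far limit Df = s·(H − f)/(H − s) = 290 × (5778.7 − 14) / (5778.7 − 290) = 290 × 5764.7 / 5488.7 ≈ 304.583 mm.
Depth of field = Df − Dn = 304.583 − 276.750 ≈ 27.833 mm.

27.8 mm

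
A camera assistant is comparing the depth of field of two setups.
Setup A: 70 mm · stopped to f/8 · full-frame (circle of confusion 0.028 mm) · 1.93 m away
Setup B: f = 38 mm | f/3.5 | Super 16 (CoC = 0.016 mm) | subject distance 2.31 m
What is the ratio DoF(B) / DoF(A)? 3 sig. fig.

1.24

Setup A: H = 70²/(8×0.028) + 70 ≈ 21945.0 mm; DoF = Df − Dn = 2109.36 − 1778.76 ≈ 330.60 mm.
Setup B: H = 38²/(3.5×0.016) + 38 ≈ 25823.7 mm; DoF = Df − Dn = 2533.20 − 2122.95 ≈ 410.25 mm.
Ratio = 410.25 / 330.60 ≈ 1.24.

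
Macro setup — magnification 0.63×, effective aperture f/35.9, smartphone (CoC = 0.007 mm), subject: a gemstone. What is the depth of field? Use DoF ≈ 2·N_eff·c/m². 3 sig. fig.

1.27 mm

At magnification m, DoF ≈ 2·N_eff·c/m² = 2 × 35.9 × 0.007 / 0.63² = 0.5026 / 0.3969 ≈ 1.27 mm.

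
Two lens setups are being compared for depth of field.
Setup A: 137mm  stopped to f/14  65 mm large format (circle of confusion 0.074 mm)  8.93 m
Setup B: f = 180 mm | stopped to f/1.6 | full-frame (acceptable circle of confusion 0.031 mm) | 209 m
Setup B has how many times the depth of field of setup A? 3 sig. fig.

Setup A: H = 137²/(14×0.074) + 137 ≈ 18253.8 mm; DoF = Df − Dn = 17352 − 6012 ≈ 11340 mm.
Setup B: H = 180²/(1.6×0.031) + 180 ≈ 653405.8 mm; DoF = Df − Dn = 307206 − 158372 ≈ 148834 mm.
Ratio = 148834 / 11340 ≈ 13.1.

13.1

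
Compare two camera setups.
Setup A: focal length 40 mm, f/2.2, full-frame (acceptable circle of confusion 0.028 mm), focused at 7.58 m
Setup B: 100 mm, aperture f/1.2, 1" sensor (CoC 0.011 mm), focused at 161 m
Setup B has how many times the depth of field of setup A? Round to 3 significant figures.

Setup A: H = 40²/(2.2×0.028) + 40 ≈ 26014.0 mm; DoF = Df − Dn = 10680.4 − 5874.6 ≈ 4805.8 mm.
Setup B: H = 100²/(1.2×0.011) + 100 ≈ 757675.8 mm; DoF = Df − Dn = 204415 − 132796 ≈ 71619 mm.
Ratio = 71619 / 4805.8 ≈ 14.9.

14.9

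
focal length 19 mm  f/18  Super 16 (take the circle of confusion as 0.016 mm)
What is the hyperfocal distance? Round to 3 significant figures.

1.27 m

Hyperfocal distance H = f²/(N·c) + f = 19²/(18 × 0.016) + 19 = 361/0.288 + 19 ≈ 1272.5 mm ≈ 1.27 m.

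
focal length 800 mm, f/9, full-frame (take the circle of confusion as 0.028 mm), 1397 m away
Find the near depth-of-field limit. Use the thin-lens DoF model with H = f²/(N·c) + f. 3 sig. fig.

Hyperfocal distance H = f²/(N·c) + f = 800²/(9 × 0.028) + 800 = 640000/0.252 + 800 ≈ 2540482.5 mm ≈ 2540 m.
Near limit Dn = s·(H − f)/(H + s − 2f) = 1397000 × (2540482.5 − 800) / (2540482.5 + 1397000 − 2 × 800) = 1397000 × 2539682.5 / 3935882.5 ≈ 901434 mm ≈ 901 m.

901 m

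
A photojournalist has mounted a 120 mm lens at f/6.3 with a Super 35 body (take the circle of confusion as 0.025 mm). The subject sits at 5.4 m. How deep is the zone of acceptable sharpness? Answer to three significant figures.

0.626 m

Hyperfocal distance H = f²/(N·c) + f = 120²/(6.3 × 0.025) + 120 = 14400/0.1575 + 120 ≈ 91548.6 mm ≈ 91.55 m.
Near limit Dn = s·(H − f)/(H + s − 2f) = 5400 × (91548.6 − 120) / (91548.6 + 5400 − 2 × 120) = 5400 × 91428.6 / 96708.6 ≈ 5105.18 mm.
Far limit Df = s·(H − f)/(H − s) = 5400 × (91548.6 − 120) / (91548.6 − 5400) = 5400 × 91428.6 / 86148.6 ≈ 5730.96 mm.
Depth of field = Df − Dn = 5730.96 − 5105.18 ≈ 625.78 mm ≈ 0.626 m.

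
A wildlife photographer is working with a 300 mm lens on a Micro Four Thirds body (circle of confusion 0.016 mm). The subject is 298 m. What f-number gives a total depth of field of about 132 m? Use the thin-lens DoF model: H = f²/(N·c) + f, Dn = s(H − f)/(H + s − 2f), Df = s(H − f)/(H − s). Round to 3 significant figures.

f/4

Write h = H − f = f²/(N·c). The thin-lens limits are Dn = s·h/(h + (s−f)) and Df = s·h/(h − (s−f)), so DoF = Df − Dn = 2·s·(s−f)·h / (h² − (s−f)²).
That is a quadratic in h: DoF·h² − 2·s·(s−f)·h − DoF·(s−f)² = 0 ⇒ h = (s−f)·(s + √(s² + DoF²)) / DoF = 297700 × (298000 + √(298000² + 132000²)) / 132000 = 297700 × (298000 + 325926) / 132000 ≈ 1407143 mm.
Then N = f²/(c·h) = 300² / (0.016 × 1407143) = 90000 / 22514 ≈ 4.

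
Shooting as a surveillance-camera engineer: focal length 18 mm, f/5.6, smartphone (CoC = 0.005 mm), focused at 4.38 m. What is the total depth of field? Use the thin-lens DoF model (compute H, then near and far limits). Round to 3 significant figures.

Hyperfocal distance H = f²/(N·c) + f = 18²/(5.6 × 0.005) + 18 = 324/0.028 + 18 ≈ 11589.4 mm ≈ 11.59 m.
Near limit Dn = s·(H − f)/(H + s − 2f) = 4380 × (11589.4 − 18) / (11589.4 + 4380 − 2 × 18) = 4380 × 11571.4 / 15933.4 ≈ 3180.9 mm.
Far limit Df = s·(H − f)/(H − s) = 4380 × (11589.4 − 18) / (11589.4 − 4380) = 4380 × 11571.4 / 7209.4 ≈ 7030.1 mm.
Depth of field = Df − Dn = 7030.1 − 3180.9 ≈ 3849.2 mm ≈ 3.85 m.

3.85 m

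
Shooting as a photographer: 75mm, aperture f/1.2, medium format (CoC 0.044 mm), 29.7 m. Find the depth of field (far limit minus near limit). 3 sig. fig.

Hyperfocal distance H = f²/(N·c) + f = 75²/(1.2 × 0.044) + 75 = 5625/0.0528 + 75 ≈ 106609.1 mm ≈ 106.6 m.
Near limit Dn = s·(H − f)/(H + s − 2f) = 29700 × (106609.1 − 75) / (106609.1 + 29700 − 2 × 75) = 29700 × 106534.1 / 136159.1 ≈ 23238 mm.
Far limit Df = s·(H − f)/(H − s) = 29700 × (106609.1 − 75) / (106609.1 − 29700) = 29700 × 106534.1 / 76909.1 ≈ 41140 mm.
Depth of field = Df − Dn = 41140 − 23238 ≈ 17902 mm ≈ 17.9 m.

17.9 m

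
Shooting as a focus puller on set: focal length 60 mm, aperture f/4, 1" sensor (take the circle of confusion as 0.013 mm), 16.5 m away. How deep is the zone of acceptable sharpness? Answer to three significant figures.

Hyperfocal distance H = f²/(N·c) + f = 60²/(4 × 0.013) + 60 = 3600/0.052 + 60 ≈ 69290.8 mm ≈ 69.29 m.
Near limit Dn = s·(H − f)/(H + s − 2f) = 16500 × (69290.8 − 60) / (69290.8 + 16500 − 2 × 60) = 16500 × 69230.8 / 85670.8 ≈ 13333.7 mm.
Far limit Df = s·(H − f)/(H − s) = 16500 × (69290.8 − 60) / (69290.8 − 16500) = 16500 × 69230.8 / 52790.8 ≈ 21638.4 mm.
Depth of field = Df − Dn = 21638.4 − 13333.7 ≈ 8304.7 mm ≈ 8.30 m.

8.30 m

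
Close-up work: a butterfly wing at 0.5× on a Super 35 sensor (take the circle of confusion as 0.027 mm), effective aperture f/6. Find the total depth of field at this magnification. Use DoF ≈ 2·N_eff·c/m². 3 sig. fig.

At magnification m, DoF ≈ 2·N_eff·c/m² = 2 × 6 × 0.027 / 0.5² = 0.324 / 0.25 ≈ 1.3 mm.

1.30 mm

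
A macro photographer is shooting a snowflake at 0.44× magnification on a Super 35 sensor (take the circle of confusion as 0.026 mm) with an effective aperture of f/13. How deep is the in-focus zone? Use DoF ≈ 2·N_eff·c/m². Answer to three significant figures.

At magnification m, DoF ≈ 2·N_eff·c/m² = 2 × 13 × 0.026 / 0.44² = 0.676 / 0.1936 ≈ 3.49 mm.

3.49 mm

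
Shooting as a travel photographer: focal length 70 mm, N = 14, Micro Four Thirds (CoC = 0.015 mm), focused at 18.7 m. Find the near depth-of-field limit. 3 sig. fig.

Hyperfocal distance H = f²/(N·c) + f = 70²/(14 × 0.015) + 70 = 4900/0.21 + 70 ≈ 23403.3 mm ≈ 23.40 m.
Near limit Dn = s·(H − f)/(H + s − 2f) = 18700 × (23403.3 − 70) / (23403.3 + 18700 − 2 × 70) = 18700 × 23333.3 / 41963.3 ≈ 10398 mm ≈ 10.4 m.

10.4 m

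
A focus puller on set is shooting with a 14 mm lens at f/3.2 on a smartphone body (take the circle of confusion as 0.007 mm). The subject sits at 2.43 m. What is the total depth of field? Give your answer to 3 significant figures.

Hyperfocal distance H = f²/(N·c) + f = 14²/(3.2 × 0.007) + 14 = 196/0.0224 + 14 ≈ 8764.0 mm ≈ 8.764 m.
Near limit Dn = s·(H − f)/(H + s − 2f) = 2430 × (8764.0 − 14) / (8764.0 + 2430 − 2 × 14) = 2430 × 8750.0 / 11166.0 ≈ 1904.2 mm.
Far limit Df = s·(H − f)/(H − s) = 2430 × (8764.0 − 14) / (8764.0 − 2430) = 2430 × 8750.0 / 6334.0 ≈ 3356.9 mm.
Depth of field = Df − Dn = 3356.9 − 1904.2 ≈ 1452.7 mm ≈ 1.45 m.

1.45 m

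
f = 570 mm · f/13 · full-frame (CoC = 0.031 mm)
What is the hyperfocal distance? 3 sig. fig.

Hyperfocal distance H = f²/(N·c) + f = 570²/(13 × 0.031) + 570 = 324900/0.403 + 570 ≈ 806773.5 mm ≈ 807 m.

807 m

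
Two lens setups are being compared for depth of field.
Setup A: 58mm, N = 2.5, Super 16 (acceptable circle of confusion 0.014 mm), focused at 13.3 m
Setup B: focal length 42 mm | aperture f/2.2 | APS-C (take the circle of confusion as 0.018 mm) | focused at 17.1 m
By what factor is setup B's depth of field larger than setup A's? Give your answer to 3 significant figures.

Setup A: H = 58²/(2.5×0.014) + 58 ≈ 96172.3 mm; DoF = Df − Dn = 15425.2 − 11689.5 ≈ 3735.7 mm.
Setup B: H = 42²/(2.2×0.018) + 42 ≈ 44587.5 mm; DoF = Df − Dn = 27712 − 12365 ≈ 15347 mm.
Ratio = 15347 / 3735.7 ≈ 4.11.

4.11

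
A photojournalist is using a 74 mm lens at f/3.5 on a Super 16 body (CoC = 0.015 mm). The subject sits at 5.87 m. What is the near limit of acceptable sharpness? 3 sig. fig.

Hyperfocal distance H = f²/(N·c) + f = 74²/(3.5 × 0.015) + 74 = 5476/0.0525 + 74 ≈ 104378.8 mm ≈ 104.4 m.
Near limit Dn = s·(H − f)/(H + s − 2f) = 5870 × (104378.8 − 74) / (104378.8 + 5870 − 2 × 74) = 5870 × 104304.8 / 110100.8 ≈ 5561.0 mm ≈ 5.56 m.

5.56 m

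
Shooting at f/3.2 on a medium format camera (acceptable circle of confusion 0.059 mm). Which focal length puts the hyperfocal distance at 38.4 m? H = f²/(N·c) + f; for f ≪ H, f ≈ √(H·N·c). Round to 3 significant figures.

From H = f²/(N·c) + f, with f ≪ H: f ≈ √(H·N·c) = √(38400 × 3.2 × 0.059) = √7249.9 ≈ 85.15 mm.
Exact: f² + N·c·f − N·c·H = 0 ⇒ f = (−N·c + √((N·c)² + 4·N·c·H))/2 = (−0.1888 + √29000)/2 ≈ 85.052 mm ≈ 85.1 mm.

85.1 mm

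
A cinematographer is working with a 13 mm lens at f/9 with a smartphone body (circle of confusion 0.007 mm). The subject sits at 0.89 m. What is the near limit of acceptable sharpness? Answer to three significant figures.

Hyperfocal distance H = f²/(N·c) + f = 13²/(9 × 0.007) + 13 = 169/0.063 + 13 ≈ 2695.5 mm ≈ 2.696 m.
Near limit Dn = s·(H − f)/(H + s − 2f) = 890 × (2695.5 − 13) / (2695.5 + 890 − 2 × 13) = 890 × 2682.5 / 3559.5 ≈ 670.72 mm ≈ 0.671 m.

0.671 m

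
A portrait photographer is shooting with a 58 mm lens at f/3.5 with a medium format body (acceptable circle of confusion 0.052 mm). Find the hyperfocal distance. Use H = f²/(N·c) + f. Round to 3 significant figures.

Hyperfocal distance H = f²/(N·c) + f = 58²/(3.5 × 0.052) + 58 = 3364/0.182 + 58 ≈ 18541.5 mm ≈ 18.5 m.

18.5 m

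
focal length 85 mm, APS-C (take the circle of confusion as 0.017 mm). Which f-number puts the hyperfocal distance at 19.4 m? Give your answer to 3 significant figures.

Rearrange H = f²/(N·c) + f for N: N = f² / ((H − f)·c).
N = 85² / ((19400 − 85) × 0.017) = 7225 / 328.4 ≈ 22.

f/22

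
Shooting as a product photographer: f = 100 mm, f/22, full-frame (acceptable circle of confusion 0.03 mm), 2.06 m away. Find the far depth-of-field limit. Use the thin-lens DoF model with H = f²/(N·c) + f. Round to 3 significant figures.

2.37 m

Hyperfocal distance H = f²/(N·c) + f = 100²/(22 × 0.03) + 100 = 10000/0.66 + 100 ≈ 15251.5 mm ≈ 15.25 m.
Far limit Df = s·(H − f)/(H − s) = 2060 × (15251.5 − 100) / (15251.5 − 2060) = 2060 × 15151.5 / 13191.5 ≈ 2366.1 mm ≈ 2.37 m.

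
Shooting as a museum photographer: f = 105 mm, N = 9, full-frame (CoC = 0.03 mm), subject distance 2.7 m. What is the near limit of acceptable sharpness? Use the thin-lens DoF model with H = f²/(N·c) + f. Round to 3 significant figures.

Hyperfocal distance H = f²/(N·c) + f = 105²/(9 × 0.03) + 105 = 11025/0.27 + 105 ≈ 40938.3 mm ≈ 40.94 m.
Near limit Dn = s·(H − f)/(H + s − 2f) = 2700 × (40938.3 − 105) / (40938.3 + 2700 − 2 × 105) = 2700 × 40833.3 / 43428.3 ≈ 2538.7 mm ≈ 2.54 m.

2.54 m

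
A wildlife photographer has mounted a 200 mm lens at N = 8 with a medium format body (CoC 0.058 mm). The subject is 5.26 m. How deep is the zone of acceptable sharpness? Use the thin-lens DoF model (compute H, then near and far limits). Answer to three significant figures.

0.620 m

Hyperfocal distance H = f²/(N·c) + f = 200²/(8 × 0.058) + 200 = 40000/0.464 + 200 ≈ 86406.9 mm ≈ 86.41 m.
Near limit Dn = s·(H − f)/(H + s − 2f) = 5260 × (86406.9 − 200) / (86406.9 + 5260 − 2 × 200) = 5260 × 86206.9 / 91266.9 ≈ 4968.38 mm.
Far limit Df = s·(H − f)/(H − s) = 5260 × (86406.9 − 200) / (86406.9 − 5260) = 5260 × 86206.9 / 81146.9 ≈ 5587.99 mm.
Depth of field = Df − Dn = 5587.99 − 4968.38 ≈ 619.61 mm ≈ 0.620 m.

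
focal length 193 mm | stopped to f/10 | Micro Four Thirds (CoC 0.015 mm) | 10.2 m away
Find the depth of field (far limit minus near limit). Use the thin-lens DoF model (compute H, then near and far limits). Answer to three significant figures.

0.823 m

Hyperfocal distance H = f²/(N·c) + f = 193²/(10 × 0.015) + 193 = 37249/0.15 + 193 ≈ 248519.7 mm ≈ 248.5 m.
Near limit Dn = s·(H − f)/(H + s − 2f) = 10200 × (248519.7 − 193) / (248519.7 + 10200 − 2 × 193) = 10200 × 248326.7 / 258333.7 ≈ 9804.89 mm.
Far limit Df = s·(H − f)/(H − s) = 10200 × (248519.7 − 193) / (248519.7 − 10200) = 10200 × 248326.7 / 238319.7 ≈ 10628.30 mm.
Depth of field = Df − Dn = 10628.30 − 9804.89 ≈ 823.41 mm ≈ 0.823 m.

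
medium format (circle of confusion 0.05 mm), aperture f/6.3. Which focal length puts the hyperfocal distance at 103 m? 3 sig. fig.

180 mm

From H = f²/(N·c) + f, with f ≪ H: f ≈ √(H·N·c) = √(103000 × 6.3 × 0.05) = √32445 ≈ 180.1 mm.
The +f correction barely moves this — solving exactly, f² + N·c·f − N·c·H = 0 ⇒ f = (−N·c + √((N·c)² + 4·N·c·H))/2 = (−0.315 + √129780)/2 ≈ 179.97 mm, so f ≈ 180 mm.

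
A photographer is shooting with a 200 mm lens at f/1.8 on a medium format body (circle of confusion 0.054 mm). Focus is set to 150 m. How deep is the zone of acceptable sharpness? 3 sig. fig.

Hyperfocal distance H = f²/(N·c) + f = 200²/(1.8 × 0.054) + 200 = 40000/0.0972 + 200 ≈ 411722.6 mm ≈ 411.7 m.
Near limit Dn = s·(H − f)/(H + s − 2f) = 150000 × (411722.6 − 200) / (411722.6 + 150000 − 2 × 200) = 150000 × 411522.6 / 561322.6 ≈ 109970 mm.
Far limit Df = s·(H − f)/(H − s) = 150000 × (411722.6 − 200) / (411722.6 − 150000) = 150000 × 411522.6 / 261722.6 ≈ 235854 mm.
Depth of field = Df − Dn = 235854 − 109970 ≈ 125884 mm ≈ 126 m.

126 m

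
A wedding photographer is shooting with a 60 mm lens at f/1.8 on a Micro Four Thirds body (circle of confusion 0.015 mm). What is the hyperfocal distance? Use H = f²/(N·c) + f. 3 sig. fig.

133 m

Hyperfocal distance H = f²/(N·c) + f = 60²/(1.8 × 0.015) + 60 = 3600/0.027 + 60 ≈ 133393.3 mm ≈ 133 m.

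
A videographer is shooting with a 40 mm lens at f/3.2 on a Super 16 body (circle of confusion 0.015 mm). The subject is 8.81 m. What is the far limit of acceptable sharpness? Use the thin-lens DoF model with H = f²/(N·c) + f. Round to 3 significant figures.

12.0 m

Hyperfocal distance H = f²/(N·c) + f = 40²/(3.2 × 0.015) + 40 = 1600/0.048 + 40 ≈ 33373.3 mm ≈ 33.37 m.
Far limit Df = s·(H − f)/(H − s) = 8810 × (33373.3 − 40) / (33373.3 − 8810) = 8810 × 33333.3 / 24563.3 ≈ 11955 mm ≈ 12.0 m.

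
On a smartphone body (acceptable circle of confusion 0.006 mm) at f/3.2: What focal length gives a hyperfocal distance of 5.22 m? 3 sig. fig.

10.0 mm

From H = f²/(N·c) + f, with f ≪ H: f ≈ √(H·N·c) = √(5220 × 3.2 × 0.006) = √100.22 ≈ 10.01 mm.
The +f correction barely moves this — solving exactly, f² + N·c·f − N·c·H = 0 ⇒ f = (−N·c + √((N·c)² + 4·N·c·H))/2 = (−0.0192 + √400.90)/2 ≈ 10.002 mm, so f ≈ 10.0 mm.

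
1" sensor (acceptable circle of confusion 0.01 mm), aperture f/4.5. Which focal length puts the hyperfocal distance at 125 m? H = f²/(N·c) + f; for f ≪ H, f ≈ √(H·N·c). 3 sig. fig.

From H = f²/(N·c) + f, with f ≪ H: f ≈ √(H·N·c) = √(125000 × 4.5 × 0.01) = √5625.0 ≈ 75.00 mm.
The +f correction barely moves this — solving exactly, f² + N·c·f − N·c·H = 0 ⇒ f = (−N·c + √((N·c)² + 4·N·c·H))/2 = (−0.045 + √22500)/2 ≈ 74.978 mm, so f ≈ 75.0 mm.

75.0 mm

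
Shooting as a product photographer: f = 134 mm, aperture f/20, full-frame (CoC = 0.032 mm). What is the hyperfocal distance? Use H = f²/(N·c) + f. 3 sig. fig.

Hyperfocal distance H = f²/(N·c) + f = 134²/(20 × 0.032) + 134 = 17956/0.64 + 134 ≈ 28190.2 mm ≈ 28.2 m.

28.2 m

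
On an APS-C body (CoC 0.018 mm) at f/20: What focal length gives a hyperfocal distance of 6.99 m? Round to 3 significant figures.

From H = f²/(N·c) + f, with f ≪ H: f ≈ √(H·N·c) = √(6990 × 20 × 0.018) = √2516.4 ≈ 50.16 mm.
Exact: f² + N·c·f − N·c·H = 0 ⇒ f = (−N·c + √((N·c)² + 4·N·c·H))/2 = (−0.36 + √10066)/2 ≈ 49.984 mm ≈ 50.0 mm.

50.0 mm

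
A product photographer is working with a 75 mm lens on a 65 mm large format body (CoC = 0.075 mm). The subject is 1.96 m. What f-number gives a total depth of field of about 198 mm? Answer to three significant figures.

Write h = H − f = f²/(N·c). The thin-lens limits are Dn = s·h/(h + (s−f)) and Df = s·h/(h − (s−f)), so DoF = Df − Dn = 2·s·(s−f)·h / (h² − (s−f)²).
That is a quadratic in h: DoF·h² − 2·s·(s−f)·h − DoF·(s−f)² = 0 ⇒ h = (s−f)·(s + √(s² + DoF²)) / DoF = 1885 × (1960 + √(1960² + 198²)) / 198 = 1885 × (1960 + 1969.98) / 198 ≈ 37414 mm.
Then N = f²/(c·h) = 75² / (0.075 × 37414) = 5625 / 2806.1 ≈ 2.00.

f/2.00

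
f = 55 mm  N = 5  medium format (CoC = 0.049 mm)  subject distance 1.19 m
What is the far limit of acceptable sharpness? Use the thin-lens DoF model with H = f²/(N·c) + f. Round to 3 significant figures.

1.31 m

Hyperfocal distance H = f²/(N·c) + f = 55²/(5 × 0.049) + 55 = 3025/0.245 + 55 ≈ 12401.9 mm ≈ 12.40 m.
Far limit Df = s·(H − f)/(H − s) = 1190 × (12401.9 − 55) / (12401.9 − 1190) = 1190 × 12346.9 / 11211.9 ≈ 1310.5 mm ≈ 1.31 m.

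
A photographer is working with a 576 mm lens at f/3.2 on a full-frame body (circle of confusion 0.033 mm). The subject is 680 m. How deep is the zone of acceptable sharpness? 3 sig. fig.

Hyperfocal distance H = f²/(N·c) + f = 576²/(3.2 × 0.033) + 576 = 331776/0.1056 + 576 ≈ 3142394.2 mm ≈ 3142 m.
Near limit Dn = s·(H − f)/(H + s − 2f) = 680000 × (3142394.2 − 576) / (3142394.2 + 680000 − 2 × 576) = 680000 × 3141818.2 / 3821242.2 ≈ 559095 mm.
Far limit Df = s·(H − f)/(H − s) = 680000 × (3142394.2 − 576) / (3142394.2 − 680000) = 680000 × 3141818.2 / 2462394.2 ≈ 867626 mm.
Depth of field = Df − Dn = 867626 − 559095 ≈ 308531 mm ≈ 309 m.

309 m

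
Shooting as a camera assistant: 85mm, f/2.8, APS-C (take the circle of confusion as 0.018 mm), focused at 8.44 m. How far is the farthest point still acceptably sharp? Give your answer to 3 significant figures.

Hyperfocal distance H = f²/(N·c) + f = 85²/(2.8 × 0.018) + 85 = 7225/0.0504 + 85 ≈ 143438.2 mm ≈ 143.4 m.
Far limit Df = s·(H − f)/(H − s) = 8440 × (143438.2 − 85) / (143438.2 − 8440) = 8440 × 143353.2 / 134998.2 ≈ 8962.3 mm ≈ 8.96 m.

8.96 m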